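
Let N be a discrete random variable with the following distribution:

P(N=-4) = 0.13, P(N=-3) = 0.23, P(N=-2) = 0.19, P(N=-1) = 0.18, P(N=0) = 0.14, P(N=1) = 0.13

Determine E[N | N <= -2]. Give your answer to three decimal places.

-2.891

P(N <= -2) = 0.13 + 0.23 + 0.19 = 0.55.
E[N | N <= -2] = [(-4)·0.13 + (-3)·0.23 + (-2)·0.19] / 0.55
 = -1.59 / 0.55
 = -159/55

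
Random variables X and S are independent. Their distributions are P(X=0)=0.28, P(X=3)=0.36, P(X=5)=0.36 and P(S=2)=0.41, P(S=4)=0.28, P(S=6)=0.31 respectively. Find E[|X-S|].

2.3024

E[|X-S|] = Σ_x Σ_s |x-s| · P(X=x)P(S=s)
 = 2·0.1148 + 4·0.0784 + 6·0.0868 + 1·0.1476 + 1·0.1008 + 3·0.1116 + 3·0.1476 + 1·0.1008 + 1·0.1116
 = 0.2296 + 0.3136 + 0.5208 + 0.1476 + 0.1008 + 0.3348 + 0.4428 + 0.1008 + 0.1116
 = 2.3024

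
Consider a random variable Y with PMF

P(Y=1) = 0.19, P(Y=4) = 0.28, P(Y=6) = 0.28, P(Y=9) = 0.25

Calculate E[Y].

5.24

E[Y] = Σ y·P(Y=y)
 = 1·0.19 + 4·0.28 + 6·0.28 + 9·0.25
 = 0.19 + 1.12 + 1.68 + 2.25
 = 5.24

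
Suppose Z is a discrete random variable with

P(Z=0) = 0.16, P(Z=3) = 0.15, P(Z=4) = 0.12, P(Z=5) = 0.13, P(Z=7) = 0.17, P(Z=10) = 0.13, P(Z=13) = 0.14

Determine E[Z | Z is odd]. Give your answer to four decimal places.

6.9661

P(Z is odd) = 0.15 + 0.13 + 0.17 + 0.14 = 0.59.
E[Z | Z is odd] = [3·0.15 + 5·0.13 + 7·0.17 + 13·0.14] / 0.59
 = 4.11 / 0.59
 = 411/59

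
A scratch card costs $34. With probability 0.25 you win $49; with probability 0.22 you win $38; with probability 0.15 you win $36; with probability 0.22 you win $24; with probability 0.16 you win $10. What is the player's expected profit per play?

E[payout] = 49·0.25 + 38·0.22 + 36·0.15 + 24·0.22 + 10·0.16
 = 12.25 + 8.36 + 5.4 + 5.28 + 1.6
 = 32.89
Net = 32.89 - 34 = -1.11

-1.11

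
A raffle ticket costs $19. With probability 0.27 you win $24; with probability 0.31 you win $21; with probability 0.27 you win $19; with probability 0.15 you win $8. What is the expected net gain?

0.32

E[payout] = 24·0.27 + 21·0.31 + 19·0.27 + 8·0.15
 = 6.48 + 6.51 + 5.13 + 1.2
 = 19.32
Net = 19.32 - 19 = 0.32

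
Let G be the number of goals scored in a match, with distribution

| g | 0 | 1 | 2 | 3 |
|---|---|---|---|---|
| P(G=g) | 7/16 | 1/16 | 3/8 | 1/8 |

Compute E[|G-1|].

E[|G-1|] = Σ |g-1|·P(G=g)
 = 1·7/16 + 0·1/16 + 1·3/8 + 2·1/8
 = 7/16 + 0 + 3/8 + 1/4
 = 17/16

1.0625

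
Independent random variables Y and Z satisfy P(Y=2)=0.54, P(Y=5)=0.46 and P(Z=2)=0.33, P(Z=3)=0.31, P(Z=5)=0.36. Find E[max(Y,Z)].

E[max(Y,Z)] = Σ_y Σ_z max(y,z) · P(Y=y)P(Z=z)
 = 2·0.1782 + 3·0.1674 + 5·0.1944 + 5·0.1518 + 5·0.1426 + 5·0.1656
 = 0.3564 + 0.5022 + 0.972 + 0.759 + 0.713 + 0.828
 = 4.1306

4.1306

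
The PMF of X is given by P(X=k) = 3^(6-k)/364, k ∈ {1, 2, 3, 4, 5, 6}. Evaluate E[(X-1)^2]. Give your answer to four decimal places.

E[(X-1)^2] = Σ (x-1)^2·P(X=x)
 = 0·243/364 + 1·81/364 + 4·27/364 + 9·9/364 + 16·3/364 + 25·1/364
 = 0 + 81/364 + 27/91 + 81/364 + 12/91 + 25/364
 = 49/52

0.9423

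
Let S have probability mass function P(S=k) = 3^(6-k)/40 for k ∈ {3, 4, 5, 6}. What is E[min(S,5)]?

E[min(S,5)] = Σ min(s,5)·P(S=s)
 = 3·27/40 + 4·9/40 + 5·3/40 + 5·1/40
 = 81/40 + 9/10 + 3/8 + 1/8
 = 137/40

3.425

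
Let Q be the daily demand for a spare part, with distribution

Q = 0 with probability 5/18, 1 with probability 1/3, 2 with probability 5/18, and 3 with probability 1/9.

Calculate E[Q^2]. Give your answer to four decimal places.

2.4444

E[Q^2] = Σ q^2·P(Q=q)
 = 0·5/18 + 1·1/3 + 4·5/18 + 9·1/9
 = 0 + 1/3 + 10/9 + 1
 = 22/9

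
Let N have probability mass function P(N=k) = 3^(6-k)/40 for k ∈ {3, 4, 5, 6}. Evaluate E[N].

E[N] = Σ n·P(N=n)
 = 3·27/40 + 4·9/40 + 5·3/40 + 6·1/40
 = 81/40 + 9/10 + 3/8 + 3/20
 = 69/20

3.45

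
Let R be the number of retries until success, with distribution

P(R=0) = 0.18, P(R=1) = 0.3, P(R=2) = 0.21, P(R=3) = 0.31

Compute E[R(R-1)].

E[R(R-1)] = Σ r(r-1)·P(R=r)
 = 0·0.18 + 0·0.3 + 2·0.21 + 6·0.31
 = 0 + 0 + 0.42 + 1.86
 = 2.28

2.28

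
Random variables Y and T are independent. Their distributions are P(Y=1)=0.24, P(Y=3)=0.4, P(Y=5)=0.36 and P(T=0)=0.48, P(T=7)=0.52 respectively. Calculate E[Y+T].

E[Y+T] = Σ_y Σ_t (y+t) · P(Y=y)P(T=t)
 = 1·0.1152 + 8·0.1248 + 3·0.192 + 10·0.208 + 5·0.1728 + 12·0.1872
 = 0.1152 + 0.9984 + 0.576 + 2.08 + 0.864 + 2.2464
 = 6.88

6.88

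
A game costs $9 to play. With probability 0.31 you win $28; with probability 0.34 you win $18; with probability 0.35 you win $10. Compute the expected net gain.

9.3

E[payout] = 28·0.31 + 18·0.34 + 10·0.35
 = 8.68 + 6.12 + 3.5
 = 18.3
Net = 18.3 - 9 = 9.3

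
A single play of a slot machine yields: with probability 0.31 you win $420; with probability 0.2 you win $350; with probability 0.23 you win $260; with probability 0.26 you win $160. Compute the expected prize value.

301.6

E[payout] = 420·0.31 + 350·0.2 + 260·0.23 + 160·0.26
 = 130.2 + 70 + 59.8 + 41.6
 = 301.6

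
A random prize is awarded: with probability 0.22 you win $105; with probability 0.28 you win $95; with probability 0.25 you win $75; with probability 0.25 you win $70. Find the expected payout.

85.95

E[payout] = 105·0.22 + 95·0.28 + 75·0.25 + 70·0.25
 = 23.1 + 26.6 + 18.75 + 17.5
 = 85.95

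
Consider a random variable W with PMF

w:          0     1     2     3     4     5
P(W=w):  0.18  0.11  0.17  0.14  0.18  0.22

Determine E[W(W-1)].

7.74

E[W(W-1)] = Σ w(w-1)·P(W=w)
 = 0·0.18 + 0·0.11 + 2·0.17 + 6·0.14 + 12·0.18 + 20·0.22
 = 0 + 0 + 0.34 + 0.84 + 2.16 + 4.4
 = 7.74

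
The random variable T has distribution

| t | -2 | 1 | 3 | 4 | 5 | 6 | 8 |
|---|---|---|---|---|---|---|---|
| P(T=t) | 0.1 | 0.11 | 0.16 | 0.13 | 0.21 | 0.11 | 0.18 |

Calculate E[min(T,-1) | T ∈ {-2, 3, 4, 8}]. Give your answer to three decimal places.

-1.175

P(T ∈ {-2, 3, 4, 8}) = 0.1 + 0.16 + 0.13 + 0.18 = 0.57.
E[min(T,-1) | T ∈ {-2, 3, 4, 8}] = [(-2)·0.1 + (-1)·0.16 + (-1)·0.13 + (-1)·0.18] / 0.57
 = -0.67 / 0.57
 = -67/57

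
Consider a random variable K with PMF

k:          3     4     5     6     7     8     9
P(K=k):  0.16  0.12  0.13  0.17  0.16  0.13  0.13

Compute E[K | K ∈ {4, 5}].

4.52

P(K ∈ {4, 5}) = 0.12 + 0.13 = 0.25.
E[K | K ∈ {4, 5}] = [4·0.12 + 5·0.13] / 0.25
 = 1.13 / 0.25
 = 113/25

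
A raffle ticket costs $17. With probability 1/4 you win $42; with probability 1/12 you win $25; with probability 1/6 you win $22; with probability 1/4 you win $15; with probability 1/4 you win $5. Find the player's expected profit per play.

E[payout] = 42·1/4 + 25·1/12 + 22·1/6 + 15·1/4 + 5·1/4
 = 21/2 + 25/12 + 11/3 + 15/4 + 5/4
 = 85/4
Net = 85/4 - 17 = 17/4

4.25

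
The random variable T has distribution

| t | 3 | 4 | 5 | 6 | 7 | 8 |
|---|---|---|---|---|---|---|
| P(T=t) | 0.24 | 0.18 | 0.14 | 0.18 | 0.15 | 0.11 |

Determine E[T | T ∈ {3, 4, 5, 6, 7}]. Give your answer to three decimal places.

4.798

P(T ∈ {3, 4, 5, 6, 7}) = 0.24 + 0.18 + 0.14 + 0.18 + 0.15 = 0.89.
E[T | T ∈ {3, 4, 5, 6, 7}] = [3·0.24 + 4·0.18 + 5·0.14 + 6·0.18 + 7·0.15] / 0.89
 = 4.27 / 0.89
 = 427/89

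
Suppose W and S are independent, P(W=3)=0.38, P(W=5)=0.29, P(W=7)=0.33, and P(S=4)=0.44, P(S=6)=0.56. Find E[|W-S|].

E[|W-S|] = Σ_w Σ_s |w-s| · P(W=w)P(S=s)
 = 1·0.1672 + 3·0.2128 + 1·0.1276 + 1·0.1624 + 3·0.1452 + 1·0.1848
 = 0.1672 + 0.6384 + 0.1276 + 0.1624 + 0.4356 + 0.1848
 = 1.716

1.716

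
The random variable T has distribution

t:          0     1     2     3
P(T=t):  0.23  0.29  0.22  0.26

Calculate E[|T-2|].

E[|T-2|] = Σ |t-2|·P(T=t)
 = 2·0.23 + 1·0.29 + 0·0.22 + 1·0.26
 = 0.46 + 0.29 + 0 + 0.26
 = 1.01

1.01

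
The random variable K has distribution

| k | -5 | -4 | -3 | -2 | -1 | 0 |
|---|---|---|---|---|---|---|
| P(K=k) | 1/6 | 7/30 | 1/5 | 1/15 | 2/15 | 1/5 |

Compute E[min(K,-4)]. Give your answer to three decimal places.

E[min(K,-4)] = Σ min(k,-4)·P(K=k)
 = (-5)·1/6 + (-4)·7/30 + (-4)·1/5 + (-4)·1/15 + (-4)·2/15 + (-4)·1/5
 = (-5/6) + (-14/15) + (-4/5) + (-4/15) + (-8/15) + (-4/5)
 = -25/6

-4.167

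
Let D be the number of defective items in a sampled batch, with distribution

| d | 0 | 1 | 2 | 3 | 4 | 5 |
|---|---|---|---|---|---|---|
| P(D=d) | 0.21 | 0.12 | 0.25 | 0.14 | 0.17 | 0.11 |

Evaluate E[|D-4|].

1.95

E[|D-4|] = Σ |d-4|·P(D=d)
 = 4·0.21 + 3·0.12 + 2·0.25 + 1·0.14 + 0·0.17 + 1·0.11
 = 0.84 + 0.36 + 0.5 + 0.14 + 0 + 0.11
 = 1.95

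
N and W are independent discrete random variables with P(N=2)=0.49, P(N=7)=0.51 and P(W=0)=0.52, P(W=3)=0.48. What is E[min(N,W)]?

1.2048

E[min(N,W)] = Σ_n Σ_w min(n,w) · P(N=n)P(W=w)
 = 0·0.2548 + 2·0.2352 + 0·0.2652 + 3·0.2448
 = 0 + 0.4704 + 0 + 0.7344
 = 1.2048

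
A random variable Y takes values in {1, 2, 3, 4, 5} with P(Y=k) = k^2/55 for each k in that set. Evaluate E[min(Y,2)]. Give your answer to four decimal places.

1.9818

E[min(Y,2)] = Σ min(y,2)·P(Y=y)
 = 1·1/55 + 2·4/55 + 2·9/55 + 2·16/55 + 2·5/11
 = 1/55 + 8/55 + 18/55 + 32/55 + 10/11
 = 109/55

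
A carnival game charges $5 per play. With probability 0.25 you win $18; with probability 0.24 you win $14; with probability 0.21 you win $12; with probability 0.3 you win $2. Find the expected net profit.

E[payout] = 18·0.25 + 14·0.24 + 12·0.21 + 2·0.3
 = 4.5 + 3.36 + 2.52 + 0.6
 = 10.98
Net = 10.98 - 5 = 5.98

5.98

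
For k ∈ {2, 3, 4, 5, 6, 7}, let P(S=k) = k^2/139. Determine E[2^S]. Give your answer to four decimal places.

E[2^S] = Σ 2^s·P(S=s)
 = 4·4/139 + 8·9/139 + 16·16/139 + 32·25/139 + 64·36/139 + 128·49/139
 = 16/139 + 72/139 + 256/139 + 800/139 + 2304/139 + 6272/139
 = 9720/139

69.9281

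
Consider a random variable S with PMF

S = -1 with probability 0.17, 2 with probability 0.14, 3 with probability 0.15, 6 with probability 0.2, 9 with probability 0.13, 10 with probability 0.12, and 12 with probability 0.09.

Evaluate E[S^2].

44.77

E[S^2] = Σ s^2·P(S=s)
 = 1·0.17 + 4·0.14 + 9·0.15 + 36·0.2 + 81·0.13 + 100·0.12 + 144·0.09
 = 0.17 + 0.56 + 1.35 + 7.2 + 10.53 + 12 + 12.96
 = 44.77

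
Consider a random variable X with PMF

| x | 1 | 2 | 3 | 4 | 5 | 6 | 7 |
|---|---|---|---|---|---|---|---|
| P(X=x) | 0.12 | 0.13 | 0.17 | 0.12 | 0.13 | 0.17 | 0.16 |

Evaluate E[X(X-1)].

E[X(X-1)] = Σ x(x-1)·P(X=x)
 = 0·0.12 + 2·0.13 + 6·0.17 + 12·0.12 + 20·0.13 + 30·0.17 + 42·0.16
 = 0 + 0.26 + 1.02 + 1.44 + 2.6 + 5.1 + 6.72
 = 17.14

17.14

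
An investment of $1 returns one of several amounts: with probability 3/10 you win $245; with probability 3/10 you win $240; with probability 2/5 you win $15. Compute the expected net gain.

E[payout] = 245·3/10 + 240·3/10 + 15·2/5
 = 147/2 + 72 + 6
 = 303/2
Net = 303/2 - 1 = 301/2

150.5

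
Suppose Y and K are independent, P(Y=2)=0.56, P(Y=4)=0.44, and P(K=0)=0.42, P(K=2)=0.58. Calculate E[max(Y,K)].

E[max(Y,K)] = Σ_y Σ_k max(y,k) · P(Y=y)P(K=k)
 = 2·0.2352 + 2·0.3248 + 4·0.1848 + 4·0.2552
 = 0.4704 + 0.6496 + 0.7392 + 1.0208
 = 2.88

2.88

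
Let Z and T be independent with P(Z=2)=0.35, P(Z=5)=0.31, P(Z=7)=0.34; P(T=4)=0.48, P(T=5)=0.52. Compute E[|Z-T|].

1.874

E[|Z-T|] = Σ_z Σ_t |z-t| · P(Z=z)P(T=t)
 = 2·0.168 + 3·0.182 + 1·0.1488 + 0·0.1612 + 3·0.1632 + 2·0.1768
 = 0.336 + 0.546 + 0.1488 + 0 + 0.4896 + 0.3536
 = 1.874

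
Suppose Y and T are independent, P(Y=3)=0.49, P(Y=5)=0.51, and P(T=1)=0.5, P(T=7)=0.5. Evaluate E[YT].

E[YT] = Σ_y Σ_t yt · P(Y=y)P(T=t)
 = 3·0.245 + 21·0.245 + 5·0.255 + 35·0.255
 = 0.735 + 5.145 + 1.275 + 8.925
 = 16.08

16.08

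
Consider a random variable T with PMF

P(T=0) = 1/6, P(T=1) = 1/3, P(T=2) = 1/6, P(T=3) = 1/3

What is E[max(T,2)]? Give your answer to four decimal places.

E[max(T,2)] = Σ max(t,2)·P(T=t)
 = 2·1/6 + 2·1/3 + 2·1/6 + 3·1/3
 = 1/3 + 2/3 + 1/3 + 1
 = 7/3

2.3333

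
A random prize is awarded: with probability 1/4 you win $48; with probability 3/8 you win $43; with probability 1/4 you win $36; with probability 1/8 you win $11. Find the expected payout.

38.5

E[payout] = 48·1/4 + 43·3/8 + 36·1/4 + 11·1/8
 = 12 + 129/8 + 9 + 11/8
 = 77/2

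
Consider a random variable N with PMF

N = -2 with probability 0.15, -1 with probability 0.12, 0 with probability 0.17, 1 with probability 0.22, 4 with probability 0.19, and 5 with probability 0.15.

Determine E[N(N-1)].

6.42

E[N(N-1)] = Σ n(n-1)·P(N=n)
 = 6·0.15 + 2·0.12 + 0·0.17 + 0·0.22 + 12·0.19 + 20·0.15
 = 0.9 + 0.24 + 0 + 0 + 2.28 + 3
 = 6.42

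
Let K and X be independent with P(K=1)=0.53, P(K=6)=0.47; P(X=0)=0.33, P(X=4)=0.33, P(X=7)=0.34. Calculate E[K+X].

7.05

E[K+X] = Σ_k Σ_x (k+x) · P(K=k)P(X=x)
 = 1·0.1749 + 5·0.1749 + 8·0.1802 + 6·0.1551 + 10·0.1551 + 13·0.1598
 = 0.1749 + 0.8745 + 1.4416 + 0.9306 + 1.551 + 2.0774
 = 7.05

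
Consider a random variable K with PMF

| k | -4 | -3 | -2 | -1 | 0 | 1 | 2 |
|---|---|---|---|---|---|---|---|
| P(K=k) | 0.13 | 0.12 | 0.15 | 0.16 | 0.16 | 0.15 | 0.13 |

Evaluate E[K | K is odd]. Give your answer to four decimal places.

P(K is odd) = 0.12 + 0.16 + 0.15 = 0.43.
E[K | K is odd] = [(-3)·0.12 + (-1)·0.16 + 1·0.15] / 0.43
 = -0.37 / 0.43
 = -37/43

-0.8605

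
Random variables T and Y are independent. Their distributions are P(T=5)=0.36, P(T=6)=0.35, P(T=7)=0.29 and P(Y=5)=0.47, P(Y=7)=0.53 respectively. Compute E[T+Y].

11.99

E[T+Y] = Σ_t Σ_y (t+y) · P(T=t)P(Y=y)
 = 10·0.1692 + 12·0.1908 + 11·0.1645 + 13·0.1855 + 12·0.1363 + 14·0.1537
 = 1.692 + 2.2896 + 1.8095 + 2.4115 + 1.6356 + 2.1518
 = 11.99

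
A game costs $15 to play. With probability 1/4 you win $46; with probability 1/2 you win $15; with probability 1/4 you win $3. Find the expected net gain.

4.75

E[payout] = 46·1/4 + 15·1/2 + 3·1/4
 = 23/2 + 15/2 + 3/4
 = 79/4
Net = 79/4 - 15 = 19/4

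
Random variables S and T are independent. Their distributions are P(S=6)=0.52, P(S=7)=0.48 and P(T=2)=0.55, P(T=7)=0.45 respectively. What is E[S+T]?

E[S+T] = Σ_s Σ_t (s+t) · P(S=s)P(T=t)
 = 8·0.286 + 13·0.234 + 9·0.264 + 14·0.216
 = 2.288 + 3.042 + 2.376 + 3.024
 = 10.73

10.73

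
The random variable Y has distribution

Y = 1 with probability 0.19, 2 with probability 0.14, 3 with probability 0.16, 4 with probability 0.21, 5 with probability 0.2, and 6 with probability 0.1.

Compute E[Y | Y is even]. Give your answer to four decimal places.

P(Y is even) = 0.14 + 0.21 + 0.1 = 0.45.
E[Y | Y is even] = [2·0.14 + 4·0.21 + 6·0.1] / 0.45
 = 1.72 / 0.45
 = 172/45

3.8222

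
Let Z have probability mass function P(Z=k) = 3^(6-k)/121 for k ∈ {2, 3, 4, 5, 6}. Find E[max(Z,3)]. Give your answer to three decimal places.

3.149

E[max(Z,3)] = Σ max(z,3)·P(Z=z)
 = 3·81/121 + 3·27/121 + 4·9/121 + 5·3/121 + 6·1/121
 = 243/121 + 81/121 + 36/121 + 15/121 + 6/121
 = 381/121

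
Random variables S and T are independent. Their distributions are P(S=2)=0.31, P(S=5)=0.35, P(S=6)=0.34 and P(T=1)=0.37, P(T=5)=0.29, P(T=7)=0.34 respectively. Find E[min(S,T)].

3.0497

E[min(S,T)] = Σ_s Σ_t min(s,t) · P(S=s)P(T=t)
 = 1·0.1147 + 2·0.0899 + 2·0.1054 + 1·0.1295 + 5·0.1015 + 5·0.119 + 1·0.1258 + 5·0.0986 + 6·0.1156
 = 0.1147 + 0.1798 + 0.2108 + 0.1295 + 0.5075 + 0.595 + 0.1258 + 0.493 + 0.6936
 = 3.0497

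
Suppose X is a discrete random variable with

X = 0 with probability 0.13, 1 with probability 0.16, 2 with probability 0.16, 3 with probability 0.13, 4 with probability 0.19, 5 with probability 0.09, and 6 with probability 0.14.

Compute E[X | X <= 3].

P(X <= 3) = 0.13 + 0.16 + 0.16 + 0.13 = 0.58.
E[X | X <= 3] = [0·0.13 + 1·0.16 + 2·0.16 + 3·0.13] / 0.58
 = 0.87 / 0.58
 = 3/2

1.5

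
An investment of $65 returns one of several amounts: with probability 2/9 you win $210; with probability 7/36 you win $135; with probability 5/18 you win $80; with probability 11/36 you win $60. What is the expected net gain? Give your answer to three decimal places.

48.472

E[payout] = 210·2/9 + 135·7/36 + 80·5/18 + 60·11/36
 = 140/3 + 105/4 + 200/9 + 55/3
 = 4085/36
Net = 4085/36 - 65 = 1745/36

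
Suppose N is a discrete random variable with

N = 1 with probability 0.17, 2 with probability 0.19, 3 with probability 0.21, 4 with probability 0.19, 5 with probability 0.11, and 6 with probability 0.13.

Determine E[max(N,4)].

E[max(N,4)] = Σ max(n,4)·P(N=n)
 = 4·0.17 + 4·0.19 + 4·0.21 + 4·0.19 + 5·0.11 + 6·0.13
 = 0.68 + 0.76 + 0.84 + 0.76 + 0.55 + 0.78
 = 4.37

4.37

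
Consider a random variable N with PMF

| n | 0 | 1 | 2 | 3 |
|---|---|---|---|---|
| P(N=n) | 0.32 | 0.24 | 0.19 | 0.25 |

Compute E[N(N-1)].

E[N(N-1)] = Σ n(n-1)·P(N=n)
 = 0·0.32 + 0·0.24 + 2·0.19 + 6·0.25
 = 0 + 0 + 0.38 + 1.5
 = 1.88

1.88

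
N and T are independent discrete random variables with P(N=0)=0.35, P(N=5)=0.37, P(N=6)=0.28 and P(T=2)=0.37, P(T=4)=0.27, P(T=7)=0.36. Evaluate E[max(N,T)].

5.4162

E[max(N,T)] = Σ_n Σ_t max(n,t) · P(N=n)P(T=t)
 = 2·0.1295 + 4·0.0945 + 7·0.126 + 5·0.1369 + 5·0.0999 + 7·0.1332 + 6·0.1036 + 6·0.0756 + 7·0.1008
 = 0.259 + 0.378 + 0.882 + 0.6845 + 0.4995 + 0.9324 + 0.6216 + 0.4536 + 0.7056
 = 5.4162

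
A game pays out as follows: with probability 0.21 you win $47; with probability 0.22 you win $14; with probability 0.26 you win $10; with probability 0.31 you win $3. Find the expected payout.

E[payout] = 47·0.21 + 14·0.22 + 10·0.26 + 3·0.31
 = 9.87 + 3.08 + 2.6 + 0.93
 = 16.48

16.48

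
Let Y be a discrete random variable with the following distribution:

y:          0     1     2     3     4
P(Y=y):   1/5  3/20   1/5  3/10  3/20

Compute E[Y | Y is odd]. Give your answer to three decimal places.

P(Y is odd) = 3/20 + 3/10 = 9/20.
E[Y | Y is odd] = [1·3/20 + 3·3/10] / (9/20)
 = 21/20 / (9/20)
 = 7/3

2.333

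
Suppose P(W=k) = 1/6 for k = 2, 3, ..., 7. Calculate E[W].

E[W] = Σ w·P(W=w)
 = 2·1/6 + 3·1/6 + 4·1/6 + 5·1/6 + 6·1/6 + 7·1/6
 = 1/3 + 1/2 + 2/3 + 5/6 + 1 + 7/6
 = 9/2

4.5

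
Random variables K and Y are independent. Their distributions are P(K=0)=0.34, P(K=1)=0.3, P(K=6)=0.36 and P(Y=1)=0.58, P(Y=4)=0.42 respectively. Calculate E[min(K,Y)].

1.1136

E[min(K,Y)] = Σ_k Σ_y min(k,y) · P(K=k)P(Y=y)
 = 0·0.1972 + 0·0.1428 + 1·0.174 + 1·0.126 + 1·0.2088 + 4·0.1512
 = 0 + 0 + 0.174 + 0.126 + 0.2088 + 0.6048
 = 1.1136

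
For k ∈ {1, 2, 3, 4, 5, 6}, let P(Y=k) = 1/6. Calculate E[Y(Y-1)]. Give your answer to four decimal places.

E[Y(Y-1)] = Σ y(y-1)·P(Y=y)
 = 0·1/6 + 2·1/6 + 6·1/6 + 12·1/6 + 20·1/6 + 30·1/6
 = 0 + 1/3 + 1 + 2 + 10/3 + 5
 = 35/3

11.6667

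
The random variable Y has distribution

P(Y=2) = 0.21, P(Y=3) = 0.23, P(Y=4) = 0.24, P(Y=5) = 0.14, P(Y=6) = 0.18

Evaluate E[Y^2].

16.73

E[Y^2] = Σ y^2·P(Y=y)
 = 4·0.21 + 9·0.23 + 16·0.24 + 25·0.14 + 36·0.18
 = 0.84 + 2.07 + 3.84 + 3.5 + 6.48
 = 16.73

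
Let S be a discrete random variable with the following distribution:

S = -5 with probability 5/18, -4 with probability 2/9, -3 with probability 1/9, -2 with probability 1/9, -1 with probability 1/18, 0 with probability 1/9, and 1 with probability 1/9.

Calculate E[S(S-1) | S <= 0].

16.75

P(S <= 0) = 5/18 + 2/9 + 1/9 + 1/9 + 1/18 + 1/9 = 8/9.
E[S(S-1) | S <= 0] = [30·5/18 + 20·2/9 + 12·1/9 + 6·1/9 + 2·1/18 + 0·1/9] / (8/9)
 = 134/9 / (8/9)
 = 67/4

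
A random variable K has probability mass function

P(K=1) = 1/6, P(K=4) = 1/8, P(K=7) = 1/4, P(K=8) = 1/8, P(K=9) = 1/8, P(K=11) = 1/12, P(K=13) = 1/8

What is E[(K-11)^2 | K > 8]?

3

P(K > 8) = 1/8 + 1/12 + 1/8 = 1/3.
E[(K-11)^2 | K > 8] = [4·1/8 + 0·1/12 + 4·1/8] / (1/3)
 = 1 / (1/3)
 = 3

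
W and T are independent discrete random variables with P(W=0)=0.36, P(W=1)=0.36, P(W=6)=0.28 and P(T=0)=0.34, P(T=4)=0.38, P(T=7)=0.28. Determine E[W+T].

5.52

E[W+T] = Σ_w Σ_t (w+t) · P(W=w)P(T=t)
 = 0·0.1224 + 4·0.1368 + 7·0.1008 + 1·0.1224 + 5·0.1368 + 8·0.1008 + 6·0.0952 + 10·0.1064 + 13·0.0784
 = 0 + 0.5472 + 0.7056 + 0.1224 + 0.684 + 0.8064 + 0.5712 + 1.064 + 1.0192
 = 5.52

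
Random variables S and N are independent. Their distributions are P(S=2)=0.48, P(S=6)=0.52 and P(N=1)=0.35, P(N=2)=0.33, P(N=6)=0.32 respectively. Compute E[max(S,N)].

4.6944

E[max(S,N)] = Σ_s Σ_n max(s,n) · P(S=s)P(N=n)
 = 2·0.168 + 2·0.1584 + 6·0.1536 + 6·0.182 + 6·0.1716 + 6·0.1664
 = 0.336 + 0.3168 + 0.9216 + 1.092 + 1.0296 + 0.9984
 = 4.6944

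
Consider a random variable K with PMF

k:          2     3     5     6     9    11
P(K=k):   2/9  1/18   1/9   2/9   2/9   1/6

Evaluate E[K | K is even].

P(K is even) = 2/9 + 2/9 = 4/9.
E[K | K is even] = [2·2/9 + 6·2/9] / (4/9)
 = 16/9 / (4/9)
 = 4

4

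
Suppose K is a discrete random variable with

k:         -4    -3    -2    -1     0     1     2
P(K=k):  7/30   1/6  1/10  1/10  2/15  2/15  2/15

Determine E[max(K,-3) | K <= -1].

P(K <= -1) = 7/30 + 1/6 + 1/10 + 1/10 = 3/5.
E[max(K,-3) | K <= -1] = [(-3)·7/30 + (-3)·1/6 + (-2)·1/10 + (-1)·1/10] / (3/5)
 = -3/2 / (3/5)
 = -5/2

-2.5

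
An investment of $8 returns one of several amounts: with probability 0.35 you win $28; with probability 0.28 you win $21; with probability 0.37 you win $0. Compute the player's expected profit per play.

E[payout] = 28·0.35 + 21·0.28 + 0·0.37
 = 9.8 + 5.88 + 0
 = 15.68
Net = 15.68 - 8 = 7.68

7.68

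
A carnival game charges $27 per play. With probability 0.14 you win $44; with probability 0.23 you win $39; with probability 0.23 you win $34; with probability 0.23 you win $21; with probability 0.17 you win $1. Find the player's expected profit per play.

0.95

E[payout] = 44·0.14 + 39·0.23 + 34·0.23 + 21·0.23 + 1·0.17
 = 6.16 + 8.97 + 7.82 + 4.83 + 0.17
 = 27.95
Net = 27.95 - 27 = 0.95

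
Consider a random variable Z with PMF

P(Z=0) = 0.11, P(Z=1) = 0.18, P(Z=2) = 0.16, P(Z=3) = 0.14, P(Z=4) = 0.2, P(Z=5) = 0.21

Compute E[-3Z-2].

E[-3Z-2] = Σ (-3z-2)·P(Z=z)
 = (-2)·0.11 + (-5)·0.18 + (-8)·0.16 + (-11)·0.14 + (-14)·0.2 + (-17)·0.21
 = (-0.22) + (-0.9) + (-1.28) + (-1.54) + (-2.8) + (-3.57)
 = -10.31

-10.31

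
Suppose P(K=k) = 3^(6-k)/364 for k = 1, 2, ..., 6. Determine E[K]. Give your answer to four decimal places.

E[K] = Σ k·P(K=k)
 = 1·243/364 + 2·81/364 + 3·27/364 + 4·9/364 + 5·3/364 + 6·1/364
 = 243/364 + 81/182 + 81/364 + 9/91 + 15/364 + 3/182
 = 543/364

1.4918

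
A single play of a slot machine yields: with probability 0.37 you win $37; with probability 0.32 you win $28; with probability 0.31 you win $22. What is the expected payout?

29.47

E[payout] = 37·0.37 + 28·0.32 + 22·0.31
 = 13.69 + 8.96 + 6.82
 = 29.47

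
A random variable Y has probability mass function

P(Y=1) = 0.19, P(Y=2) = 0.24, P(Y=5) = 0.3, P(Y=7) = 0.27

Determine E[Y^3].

E[Y^3] = Σ y^3·P(Y=y)
 = 1·0.19 + 8·0.24 + 125·0.3 + 343·0.27
 = 0.19 + 1.92 + 37.5 + 92.61
 = 132.22

132.22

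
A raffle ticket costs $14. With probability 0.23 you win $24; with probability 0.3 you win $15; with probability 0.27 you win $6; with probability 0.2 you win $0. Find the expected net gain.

-2.36

E[payout] = 24·0.23 + 15·0.3 + 6·0.27 + 0·0.2
 = 5.52 + 4.5 + 1.62 + 0
 = 11.64
Net = 11.64 - 14 = -2.36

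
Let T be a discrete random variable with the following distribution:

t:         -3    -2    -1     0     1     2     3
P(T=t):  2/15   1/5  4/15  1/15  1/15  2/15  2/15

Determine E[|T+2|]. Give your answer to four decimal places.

E[|T+2|] = Σ |t+2|·P(T=t)
 = 1·2/15 + 0·1/5 + 1·4/15 + 2·1/15 + 3·1/15 + 4·2/15 + 5·2/15
 = 2/15 + 0 + 4/15 + 2/15 + 1/5 + 8/15 + 2/3
 = 29/15

1.9333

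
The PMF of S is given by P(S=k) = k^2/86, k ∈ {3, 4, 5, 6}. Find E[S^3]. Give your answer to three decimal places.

E[S^3] = Σ s^3·P(S=s)
 = 27·9/86 + 64·8/43 + 125·25/86 + 216·18/43
 = 243/86 + 512/43 + 3125/86 + 3888/43
 = 6084/43

141.488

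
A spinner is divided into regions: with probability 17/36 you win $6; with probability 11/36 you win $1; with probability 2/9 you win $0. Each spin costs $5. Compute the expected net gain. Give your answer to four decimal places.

-1.8611

E[payout] = 6·17/36 + 1·11/36 + 0·2/9
 = 17/6 + 11/36 + 0
 = 113/36
Net = 113/36 - 5 = -67/36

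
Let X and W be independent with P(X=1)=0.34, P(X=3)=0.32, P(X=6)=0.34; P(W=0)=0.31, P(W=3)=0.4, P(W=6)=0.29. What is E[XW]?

9.8196

E[XW] = Σ_x Σ_w xw · P(X=x)P(W=w)
 = 0·0.1054 + 3·0.136 + 6·0.0986 + 0·0.0992 + 9·0.128 + 18·0.0928 + 0·0.1054 + 18·0.136 + 36·0.0986
 = 0 + 0.408 + 0.5916 + 0 + 1.152 + 1.6704 + 0 + 2.448 + 3.5496
 = 9.8196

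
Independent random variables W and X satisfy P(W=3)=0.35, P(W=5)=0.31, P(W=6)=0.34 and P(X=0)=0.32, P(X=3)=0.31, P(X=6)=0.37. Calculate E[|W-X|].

2.4964

E[|W-X|] = Σ_w Σ_x |w-x| · P(W=w)P(X=x)
 = 3·0.112 + 0·0.1085 + 3·0.1295 + 5·0.0992 + 2·0.0961 + 1·0.1147 + 6·0.1088 + 3·0.1054 + 0·0.1258
 = 0.336 + 0 + 0.3885 + 0.496 + 0.1922 + 0.1147 + 0.6528 + 0.3162 + 0
 = 2.4964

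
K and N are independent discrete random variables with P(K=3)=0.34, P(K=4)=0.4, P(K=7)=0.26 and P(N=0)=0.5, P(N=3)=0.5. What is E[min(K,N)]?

1.5

E[min(K,N)] = Σ_k Σ_n min(k,n) · P(K=k)P(N=n)
 = 0·0.17 + 3·0.17 + 0·0.2 + 3·0.2 + 0·0.13 + 3·0.13
 = 0 + 0.51 + 0 + 0.6 + 0 + 0.39
 = 1.5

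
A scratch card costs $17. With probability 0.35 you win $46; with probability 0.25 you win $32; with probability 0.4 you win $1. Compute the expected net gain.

7.5

E[payout] = 46·0.35 + 32·0.25 + 1·0.4
 = 16.1 + 8 + 0.4
 = 24.5
Net = 24.5 - 17 = 7.5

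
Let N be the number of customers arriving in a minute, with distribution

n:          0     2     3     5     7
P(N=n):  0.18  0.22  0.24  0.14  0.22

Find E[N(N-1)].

E[N(N-1)] = Σ n(n-1)·P(N=n)
 = 0·0.18 + 2·0.22 + 6·0.24 + 20·0.14 + 42·0.22
 = 0 + 0.44 + 1.44 + 2.8 + 9.24
 = 13.92

13.92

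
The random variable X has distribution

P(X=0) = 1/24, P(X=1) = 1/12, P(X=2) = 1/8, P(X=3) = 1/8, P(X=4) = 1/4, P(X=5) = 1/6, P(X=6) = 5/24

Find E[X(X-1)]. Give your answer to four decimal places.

E[X(X-1)] = Σ x(x-1)·P(X=x)
 = 0·1/24 + 0·1/12 + 2·1/8 + 6·1/8 + 12·1/4 + 20·1/6 + 30·5/24
 = 0 + 0 + 1/4 + 3/4 + 3 + 10/3 + 25/4
 = 163/12

13.5833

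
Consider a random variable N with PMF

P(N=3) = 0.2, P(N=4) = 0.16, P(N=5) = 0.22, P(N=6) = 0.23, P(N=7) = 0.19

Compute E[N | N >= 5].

P(N >= 5) = 0.22 + 0.23 + 0.19 = 0.64.
E[N | N >= 5] = [5·0.22 + 6·0.23 + 7·0.19] / 0.64
 = 3.81 / 0.64
 = 381/64

5.953125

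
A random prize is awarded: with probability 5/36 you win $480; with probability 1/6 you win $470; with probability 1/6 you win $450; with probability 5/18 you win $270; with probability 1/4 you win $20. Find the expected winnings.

300

E[payout] = 480·5/36 + 470·1/6 + 450·1/6 + 270·5/18 + 20·1/4
 = 200/3 + 235/3 + 75 + 75 + 5
 = 300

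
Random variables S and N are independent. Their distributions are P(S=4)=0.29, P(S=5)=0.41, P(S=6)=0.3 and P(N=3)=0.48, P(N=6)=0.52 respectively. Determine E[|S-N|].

1.4796

E[|S-N|] = Σ_s Σ_n |s-n| · P(S=s)P(N=n)
 = 1·0.1392 + 2·0.1508 + 2·0.1968 + 1·0.2132 + 3·0.144 + 0·0.156
 = 0.1392 + 0.3016 + 0.3936 + 0.2132 + 0.432 + 0
 = 1.4796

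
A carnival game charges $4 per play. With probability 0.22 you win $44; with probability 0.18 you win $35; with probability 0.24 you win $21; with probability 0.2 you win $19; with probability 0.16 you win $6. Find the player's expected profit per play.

21.78

E[payout] = 44·0.22 + 35·0.18 + 21·0.24 + 19·0.2 + 6·0.16
 = 9.68 + 6.3 + 5.04 + 3.8 + 0.96
 = 25.78
Net = 25.78 - 4 = 21.78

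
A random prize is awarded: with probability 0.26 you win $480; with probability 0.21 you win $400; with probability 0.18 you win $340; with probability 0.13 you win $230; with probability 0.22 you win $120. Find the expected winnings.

326.3

E[payout] = 480·0.26 + 400·0.21 + 340·0.18 + 230·0.13 + 120·0.22
 = 124.8 + 84 + 61.2 + 29.9 + 26.4
 = 326.3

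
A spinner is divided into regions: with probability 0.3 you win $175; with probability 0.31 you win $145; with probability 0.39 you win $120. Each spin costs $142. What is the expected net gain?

2.25

E[payout] = 175·0.3 + 145·0.31 + 120·0.39
 = 52.5 + 44.95 + 46.8
 = 144.25
Net = 144.25 - 142 = 2.25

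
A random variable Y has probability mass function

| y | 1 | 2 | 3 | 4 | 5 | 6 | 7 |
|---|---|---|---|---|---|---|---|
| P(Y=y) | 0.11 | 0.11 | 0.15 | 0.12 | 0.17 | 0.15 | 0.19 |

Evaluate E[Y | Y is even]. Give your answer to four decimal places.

4.2105

P(Y is even) = 0.11 + 0.12 + 0.15 = 0.38.
E[Y | Y is even] = [2·0.11 + 4·0.12 + 6·0.15] / 0.38
 = 1.6 / 0.38
 = 80/19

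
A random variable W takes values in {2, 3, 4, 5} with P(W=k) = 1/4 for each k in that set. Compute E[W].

E[W] = Σ w·P(W=w)
 = 2·1/4 + 3·1/4 + 4·1/4 + 5·1/4
 = 1/2 + 3/4 + 1 + 5/4
 = 7/2

3.5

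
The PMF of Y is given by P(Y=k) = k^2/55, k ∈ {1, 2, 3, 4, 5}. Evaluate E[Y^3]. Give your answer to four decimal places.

80.4545

E[Y^3] = Σ y^3·P(Y=y)
 = 1·1/55 + 8·4/55 + 27·9/55 + 64·16/55 + 125·5/11
 = 1/55 + 32/55 + 243/55 + 1024/55 + 625/11
 = 885/11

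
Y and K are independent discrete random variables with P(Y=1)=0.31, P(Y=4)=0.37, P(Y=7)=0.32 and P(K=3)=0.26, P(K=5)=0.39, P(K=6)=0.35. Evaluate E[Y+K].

8.86

E[Y+K] = Σ_y Σ_k (y+k) · P(Y=y)P(K=k)
 = 4·0.0806 + 6·0.1209 + 7·0.1085 + 7·0.0962 + 9·0.1443 + 10·0.1295 + 10·0.0832 + 12·0.1248 + 13·0.112
 = 0.3224 + 0.7254 + 0.7595 + 0.6734 + 1.2987 + 1.295 + 0.832 + 1.4976 + 1.456
 = 8.86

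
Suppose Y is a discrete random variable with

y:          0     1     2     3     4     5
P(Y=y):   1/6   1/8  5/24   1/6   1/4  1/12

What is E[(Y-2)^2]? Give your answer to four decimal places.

E[(Y-2)^2] = Σ (y-2)^2·P(Y=y)
 = 4·1/6 + 1·1/8 + 0·5/24 + 1·1/6 + 4·1/4 + 9·1/12
 = 2/3 + 1/8 + 0 + 1/6 + 1 + 3/4
 = 65/24

2.7083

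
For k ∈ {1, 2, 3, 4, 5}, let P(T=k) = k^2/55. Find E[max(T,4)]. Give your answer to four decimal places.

E[max(T,4)] = Σ max(t,4)·P(T=t)
 = 4·1/55 + 4·4/55 + 4·9/55 + 4·16/55 + 5·5/11
 = 4/55 + 16/55 + 36/55 + 64/55 + 25/11
 = 49/11

4.4545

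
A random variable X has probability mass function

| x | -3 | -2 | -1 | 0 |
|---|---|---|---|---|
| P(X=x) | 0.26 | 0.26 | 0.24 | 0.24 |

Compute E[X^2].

E[X^2] = Σ x^2·P(X=x)
 = 9·0.26 + 4·0.26 + 1·0.24 + 0·0.24
 = 2.34 + 1.04 + 0.24 + 0
 = 3.62

3.62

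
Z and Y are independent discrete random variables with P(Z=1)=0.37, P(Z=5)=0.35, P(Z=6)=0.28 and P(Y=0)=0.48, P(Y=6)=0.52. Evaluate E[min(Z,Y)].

E[min(Z,Y)] = Σ_z Σ_y min(z,y) · P(Z=z)P(Y=y)
 = 0·0.1776 + 1·0.1924 + 0·0.168 + 5·0.182 + 0·0.1344 + 6·0.1456
 = 0 + 0.1924 + 0 + 0.91 + 0 + 0.8736
 = 1.976

1.976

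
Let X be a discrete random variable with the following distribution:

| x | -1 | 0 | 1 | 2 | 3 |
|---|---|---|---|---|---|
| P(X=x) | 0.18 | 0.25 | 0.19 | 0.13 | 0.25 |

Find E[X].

E[X] = Σ x·P(X=x)
 = (-1)·0.18 + 0·0.25 + 1·0.19 + 2·0.13 + 3·0.25
 = (-0.18) + 0 + 0.19 + 0.26 + 0.75
 = 1.02

1.02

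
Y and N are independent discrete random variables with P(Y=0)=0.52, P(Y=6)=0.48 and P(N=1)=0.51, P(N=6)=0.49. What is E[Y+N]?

E[Y+N] = Σ_y Σ_n (y+n) · P(Y=y)P(N=n)
 = 1·0.2652 + 6·0.2548 + 7·0.2448 + 12·0.2352
 = 0.2652 + 1.5288 + 1.7136 + 2.8224
 = 6.33

6.33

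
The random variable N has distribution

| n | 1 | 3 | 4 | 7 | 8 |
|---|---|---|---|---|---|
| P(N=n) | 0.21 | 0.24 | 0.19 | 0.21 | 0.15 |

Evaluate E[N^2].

25.3

E[N^2] = Σ n^2·P(N=n)
 = 1·0.21 + 9·0.24 + 16·0.19 + 49·0.21 + 64·0.15
 = 0.21 + 2.16 + 3.04 + 10.29 + 9.6
 = 25.3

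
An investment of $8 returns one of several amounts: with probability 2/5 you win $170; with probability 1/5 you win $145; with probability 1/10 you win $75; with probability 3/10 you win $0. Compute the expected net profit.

E[payout] = 170·2/5 + 145·1/5 + 75·1/10 + 0·3/10
 = 68 + 29 + 15/2 + 0
 = 209/2
Net = 209/2 - 8 = 193/2

96.5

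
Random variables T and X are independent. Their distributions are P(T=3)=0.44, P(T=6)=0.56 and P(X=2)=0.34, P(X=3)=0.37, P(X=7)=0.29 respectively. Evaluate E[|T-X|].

E[|T-X|] = Σ_t Σ_x |t-x| · P(T=t)P(X=x)
 = 1·0.1496 + 0·0.1628 + 4·0.1276 + 4·0.1904 + 3·0.2072 + 1·0.1624
 = 0.1496 + 0 + 0.5104 + 0.7616 + 0.6216 + 0.1624
 = 2.2056

2.2056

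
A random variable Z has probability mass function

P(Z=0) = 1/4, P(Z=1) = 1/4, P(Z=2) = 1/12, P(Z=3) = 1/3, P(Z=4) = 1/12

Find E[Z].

E[Z] = Σ z·P(Z=z)
 = 0·1/4 + 1·1/4 + 2·1/12 + 3·1/3 + 4·1/12
 = 0 + 1/4 + 1/6 + 1 + 1/3
 = 7/4

1.75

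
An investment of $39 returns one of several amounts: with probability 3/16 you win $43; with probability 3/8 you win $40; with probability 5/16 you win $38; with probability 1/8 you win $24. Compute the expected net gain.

-1.0625

E[payout] = 43·3/16 + 40·3/8 + 38·5/16 + 24·1/8
 = 129/16 + 15 + 95/8 + 3
 = 607/16
Net = 607/16 - 39 = -17/16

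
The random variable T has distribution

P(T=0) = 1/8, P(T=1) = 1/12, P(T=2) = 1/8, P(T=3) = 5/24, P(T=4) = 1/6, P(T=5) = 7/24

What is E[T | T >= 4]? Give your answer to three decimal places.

4.636

P(T >= 4) = 1/6 + 7/24 = 11/24.
E[T | T >= 4] = [4·1/6 + 5·7/24] / (11/24)
 = 17/8 / (11/24)
 = 51/11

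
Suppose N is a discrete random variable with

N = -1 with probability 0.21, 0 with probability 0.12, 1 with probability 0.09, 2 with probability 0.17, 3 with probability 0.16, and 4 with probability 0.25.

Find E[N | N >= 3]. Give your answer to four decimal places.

3.6098

P(N >= 3) = 0.16 + 0.25 = 0.41.
E[N | N >= 3] = [3·0.16 + 4·0.25] / 0.41
 = 1.48 / 0.41
 = 148/41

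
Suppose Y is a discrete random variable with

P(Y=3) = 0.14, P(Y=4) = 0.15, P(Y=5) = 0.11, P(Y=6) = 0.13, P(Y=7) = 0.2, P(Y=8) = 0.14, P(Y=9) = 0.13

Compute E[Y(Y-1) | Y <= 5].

12.1

P(Y <= 5) = 0.14 + 0.15 + 0.11 = 0.4.
E[Y(Y-1) | Y <= 5] = [6·0.14 + 12·0.15 + 20·0.11] / 0.4
 = 4.84 / 0.4
 = 121/10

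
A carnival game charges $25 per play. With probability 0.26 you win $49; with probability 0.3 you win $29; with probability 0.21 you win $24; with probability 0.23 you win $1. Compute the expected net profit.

E[payout] = 49·0.26 + 29·0.3 + 24·0.21 + 1·0.23
 = 12.74 + 8.7 + 5.04 + 0.23
 = 26.71
Net = 26.71 - 25 = 1.71

1.71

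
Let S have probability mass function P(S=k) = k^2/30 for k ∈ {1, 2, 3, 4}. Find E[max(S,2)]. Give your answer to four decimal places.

E[max(S,2)] = Σ max(s,2)·P(S=s)
 = 2·1/30 + 2·2/15 + 3·3/10 + 4·8/15
 = 1/15 + 4/15 + 9/10 + 32/15
 = 101/30

3.3667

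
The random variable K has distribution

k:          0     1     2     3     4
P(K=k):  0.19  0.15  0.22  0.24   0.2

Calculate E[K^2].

6.39

E[K^2] = Σ k^2·P(K=k)
 = 0·0.19 + 1·0.15 + 4·0.22 + 9·0.24 + 16·0.2
 = 0 + 0.15 + 0.88 + 2.16 + 3.2
 = 6.39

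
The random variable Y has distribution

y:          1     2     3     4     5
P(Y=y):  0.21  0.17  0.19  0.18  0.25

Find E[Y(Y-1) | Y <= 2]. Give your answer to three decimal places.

P(Y <= 2) = 0.21 + 0.17 = 0.38.
E[Y(Y-1) | Y <= 2] = [0·0.21 + 2·0.17] / 0.38
 = 0.34 / 0.38
 = 17/19

0.895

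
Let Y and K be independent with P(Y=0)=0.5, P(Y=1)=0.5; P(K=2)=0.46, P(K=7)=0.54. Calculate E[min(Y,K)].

0.5

E[min(Y,K)] = Σ_y Σ_k min(y,k) · P(Y=y)P(K=k)
 = 0·0.23 + 0·0.27 + 1·0.23 + 1·0.27
 = 0 + 0 + 0.23 + 0.27
 = 0.5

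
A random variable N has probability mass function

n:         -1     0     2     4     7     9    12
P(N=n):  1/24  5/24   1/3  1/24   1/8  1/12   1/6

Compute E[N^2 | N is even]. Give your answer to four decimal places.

34.6667

P(N is even) = 5/24 + 1/3 + 1/24 + 1/6 = 3/4.
E[N^2 | N is even] = [0·5/24 + 4·1/3 + 16·1/24 + 144·1/6] / (3/4)
 = 26 / (3/4)
 = 104/3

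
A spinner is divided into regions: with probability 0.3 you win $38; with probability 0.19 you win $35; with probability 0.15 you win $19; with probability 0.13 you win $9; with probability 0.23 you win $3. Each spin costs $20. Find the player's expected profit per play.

E[payout] = 38·0.3 + 35·0.19 + 19·0.15 + 9·0.13 + 3·0.23
 = 11.4 + 6.65 + 2.85 + 1.17 + 0.69
 = 22.76
Net = 22.76 - 20 = 2.76

2.76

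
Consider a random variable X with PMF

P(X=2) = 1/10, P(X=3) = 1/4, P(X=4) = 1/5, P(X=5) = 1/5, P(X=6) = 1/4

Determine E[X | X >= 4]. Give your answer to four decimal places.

P(X >= 4) = 1/5 + 1/5 + 1/4 = 13/20.
E[X | X >= 4] = [4·1/5 + 5·1/5 + 6·1/4] / (13/20)
 = 33/10 / (13/20)
 = 66/13

5.0769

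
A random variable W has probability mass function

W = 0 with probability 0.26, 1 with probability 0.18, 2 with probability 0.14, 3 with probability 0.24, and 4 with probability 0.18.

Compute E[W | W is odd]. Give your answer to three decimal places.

2.143

P(W is odd) = 0.18 + 0.24 = 0.42.
E[W | W is odd] = [1·0.18 + 3·0.24] / 0.42
 = 0.9 / 0.42
 = 15/7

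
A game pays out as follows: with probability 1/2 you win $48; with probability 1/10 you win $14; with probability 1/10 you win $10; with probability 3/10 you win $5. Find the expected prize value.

E[payout] = 48·1/2 + 14·1/10 + 10·1/10 + 5·3/10
 = 24 + 7/5 + 1 + 3/2
 = 279/10

27.9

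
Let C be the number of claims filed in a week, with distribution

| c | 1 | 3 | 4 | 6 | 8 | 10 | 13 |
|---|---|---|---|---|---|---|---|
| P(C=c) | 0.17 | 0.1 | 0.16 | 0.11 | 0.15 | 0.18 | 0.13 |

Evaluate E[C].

E[C] = Σ c·P(C=c)
 = 1·0.17 + 3·0.1 + 4·0.16 + 6·0.11 + 8·0.15 + 10·0.18 + 13·0.13
 = 0.17 + 0.3 + 0.64 + 0.66 + 1.2 + 1.8 + 1.69
 = 6.46

6.46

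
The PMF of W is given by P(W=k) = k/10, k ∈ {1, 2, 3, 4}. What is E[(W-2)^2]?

2

E[(W-2)^2] = Σ (w-2)^2·P(W=w)
 = 1·1/10 + 0·1/5 + 1·3/10 + 4·2/5
 = 1/10 + 0 + 3/10 + 8/5
 = 2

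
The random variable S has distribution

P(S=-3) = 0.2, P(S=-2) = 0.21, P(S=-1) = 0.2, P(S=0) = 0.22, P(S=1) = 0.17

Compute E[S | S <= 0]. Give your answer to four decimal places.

-1.4699

P(S <= 0) = 0.2 + 0.21 + 0.2 + 0.22 = 0.83.
E[S | S <= 0] = [(-3)·0.2 + (-2)·0.21 + (-1)·0.2 + 0·0.22] / 0.83
 = -1.22 / 0.83
 = -122/83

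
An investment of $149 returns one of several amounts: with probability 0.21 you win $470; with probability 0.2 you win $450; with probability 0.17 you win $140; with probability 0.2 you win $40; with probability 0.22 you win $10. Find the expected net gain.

E[payout] = 470·0.21 + 450·0.2 + 140·0.17 + 40·0.2 + 10·0.22
 = 98.7 + 90 + 23.8 + 8 + 2.2
 = 222.7
Net = 222.7 - 149 = 73.7

73.7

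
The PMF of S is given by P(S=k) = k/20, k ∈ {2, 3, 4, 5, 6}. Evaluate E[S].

4.5

E[S] = Σ s·P(S=s)
 = 2·1/10 + 3·3/20 + 4·1/5 + 5·1/4 + 6·3/10
 = 1/5 + 9/20 + 4/5 + 5/4 + 9/5
 = 9/2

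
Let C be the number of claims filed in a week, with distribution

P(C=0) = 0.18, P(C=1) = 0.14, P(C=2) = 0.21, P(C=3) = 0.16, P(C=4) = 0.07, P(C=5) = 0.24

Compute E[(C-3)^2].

E[(C-3)^2] = Σ (c-3)^2·P(C=c)
 = 9·0.18 + 4·0.14 + 1·0.21 + 0·0.16 + 1·0.07 + 4·0.24
 = 1.62 + 0.56 + 0.21 + 0 + 0.07 + 0.96
 = 3.42

3.42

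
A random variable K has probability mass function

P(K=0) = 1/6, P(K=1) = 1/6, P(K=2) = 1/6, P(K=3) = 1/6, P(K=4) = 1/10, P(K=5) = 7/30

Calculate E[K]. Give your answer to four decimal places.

E[K] = Σ k·P(K=k)
 = 0·1/6 + 1·1/6 + 2·1/6 + 3·1/6 + 4·1/10 + 5·7/30
 = 0 + 1/6 + 1/3 + 1/2 + 2/5 + 7/6
 = 77/30

2.5667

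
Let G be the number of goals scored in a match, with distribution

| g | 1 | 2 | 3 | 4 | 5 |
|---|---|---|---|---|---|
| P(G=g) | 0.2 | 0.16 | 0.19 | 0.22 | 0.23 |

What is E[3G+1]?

10.36

E[3G+1] = Σ (3g+1)·P(G=g)
 = 4·0.2 + 7·0.16 + 10·0.19 + 13·0.22 + 16·0.23
 = 0.8 + 1.12 + 1.9 + 2.86 + 3.68
 = 10.36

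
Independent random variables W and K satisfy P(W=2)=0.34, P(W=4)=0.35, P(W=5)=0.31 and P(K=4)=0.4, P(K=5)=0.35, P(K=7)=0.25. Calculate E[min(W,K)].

3.506

E[min(W,K)] = Σ_w Σ_k min(w,k) · P(W=w)P(K=k)
 = 2·0.136 + 2·0.119 + 2·0.085 + 4·0.14 + 4·0.1225 + 4·0.0875 + 4·0.124 + 5·0.1085 + 5·0.0775
 = 0.272 + 0.238 + 0.17 + 0.56 + 0.49 + 0.35 + 0.496 + 0.5425 + 0.3875
 = 3.506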